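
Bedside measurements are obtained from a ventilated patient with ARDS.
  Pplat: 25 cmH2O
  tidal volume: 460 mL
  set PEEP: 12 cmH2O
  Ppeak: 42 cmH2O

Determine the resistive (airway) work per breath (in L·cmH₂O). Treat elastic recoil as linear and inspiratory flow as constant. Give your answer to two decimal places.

With constant inspiratory flow the resistive pressure is constant at PIP − Pplat = 42 − 25 = 17.0 cmH2O, so resistive work = 17.0 × 0.460 = 7.82 L·cmH2O.

7.82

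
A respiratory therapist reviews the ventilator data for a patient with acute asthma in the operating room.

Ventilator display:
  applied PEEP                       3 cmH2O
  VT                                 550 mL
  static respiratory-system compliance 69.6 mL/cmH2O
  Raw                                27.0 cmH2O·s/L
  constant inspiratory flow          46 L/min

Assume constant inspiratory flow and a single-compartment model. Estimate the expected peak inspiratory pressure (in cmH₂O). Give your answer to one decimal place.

Flow: 46 L/min ÷ 60 = 0.7667 L/s.
Equation of motion (constant flow): PIP = Vt/C + R·V̇ + PEEP.
PIP = 550/69.6 + 27.0×0.7667 + 3 = 7.902 + 20.701 + 3 = 31.603 cmH2O.

31.6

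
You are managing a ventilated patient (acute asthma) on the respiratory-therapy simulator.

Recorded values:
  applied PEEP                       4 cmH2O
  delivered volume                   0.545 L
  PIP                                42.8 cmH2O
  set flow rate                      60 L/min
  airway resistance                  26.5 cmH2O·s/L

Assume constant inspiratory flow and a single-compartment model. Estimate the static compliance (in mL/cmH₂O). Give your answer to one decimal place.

44.3

Flow: 60 L/min ÷ 60 = 1 L/s.
Equation of motion (constant flow): PIP = Vt/C + R·V̇ + PEEP.
Vt/C = PIP − R·V̇ − PEEP = 42.8 − 26.5×1 − 4 = 42.8 − 26.5 − 4 = 12.3 cmH2O.
C = Vt / 12.3 = 545 / 12.3 = 44.309 mL/cmH2O.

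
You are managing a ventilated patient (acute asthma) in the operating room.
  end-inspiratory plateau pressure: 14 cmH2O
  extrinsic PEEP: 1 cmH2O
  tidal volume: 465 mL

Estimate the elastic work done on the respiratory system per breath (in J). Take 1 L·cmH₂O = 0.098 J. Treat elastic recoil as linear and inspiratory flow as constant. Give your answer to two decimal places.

0.30

Elastic work ≈ ½ × (Pplat − PEEP) × Vt = 0.5 × (14 − 1) × 0.465 L = 0.5 × 13.0 × 0.465 = 3.023 L·cmH2O.
× 0.098 J/(L·cmH2O) → 0.2963 J.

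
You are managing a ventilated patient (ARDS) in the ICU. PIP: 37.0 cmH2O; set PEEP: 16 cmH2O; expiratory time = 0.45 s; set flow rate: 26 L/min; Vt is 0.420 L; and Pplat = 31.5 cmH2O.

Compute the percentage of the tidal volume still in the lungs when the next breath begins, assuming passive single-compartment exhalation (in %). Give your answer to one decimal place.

27.0

Flow: 26 L/min ÷ 60 = 0.4333 L/s.
R = (PIP − Pplat)/V̇ = (37.0 − 31.5) / 0.4333 = 5.5/0.4333 = 12.693 cmH2O·s/L.
C = Vt/(Pplat − PEEP) = 420.0 / (31.5 − 16) = 420.0/15.5 = 27.097 mL/cmH2O.
τ = R × C = 12.693 × 0.0271 L/cmH2O = 0.344 s.
Fraction remaining at end-expiration = e^(−Te/τ) = e^(−0.45/0.344) = 0.2703 → 27.03%.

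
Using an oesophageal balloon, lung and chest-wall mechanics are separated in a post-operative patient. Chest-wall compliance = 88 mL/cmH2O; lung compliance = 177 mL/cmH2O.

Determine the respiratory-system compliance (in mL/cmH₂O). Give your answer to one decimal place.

58.8

Lung and chest wall are elastances in series: 1/Crs = 1/CL + 1/Ccw.
1/Crs = 1/177 + 1/88 = 0.01701.
Crs = 58.789 mL/cmH2O.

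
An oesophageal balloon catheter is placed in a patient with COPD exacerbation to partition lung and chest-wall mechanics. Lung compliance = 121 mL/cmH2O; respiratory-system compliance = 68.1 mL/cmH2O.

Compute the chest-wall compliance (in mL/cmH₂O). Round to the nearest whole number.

156

1/Ccw = 1/Crs − 1/CL.
1/Ccw = 1/68.1 − 1/121 = 0.00642.
Ccw = 155.76 mL/cmH2O.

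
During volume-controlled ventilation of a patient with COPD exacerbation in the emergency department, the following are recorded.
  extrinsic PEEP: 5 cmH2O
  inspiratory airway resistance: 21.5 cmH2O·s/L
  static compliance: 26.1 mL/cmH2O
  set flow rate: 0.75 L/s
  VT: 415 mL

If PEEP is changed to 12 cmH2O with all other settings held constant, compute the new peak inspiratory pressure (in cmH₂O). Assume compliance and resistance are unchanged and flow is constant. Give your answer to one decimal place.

PIP = Vt/C + R·V̇ + PEEP (constant-flow equation of motion).
Only the baseline term changes: ΔPIP = ΔPEEP = 12 − 5 = 7.0 cmH2O.
Original PIP = 415/26.1 + 21.5×0.75 + 5 = 37.025 cmH2O; new PIP = 37.025 + (7.0) = 44.025 cmH2O.

44.0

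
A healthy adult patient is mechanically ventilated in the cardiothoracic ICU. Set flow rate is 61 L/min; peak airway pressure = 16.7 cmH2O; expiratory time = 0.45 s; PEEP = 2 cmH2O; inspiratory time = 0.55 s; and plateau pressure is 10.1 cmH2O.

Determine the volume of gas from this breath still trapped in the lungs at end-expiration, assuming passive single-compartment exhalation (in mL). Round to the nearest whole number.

205

Flow: 61 L/min ÷ 60 = 1.0167 L/s.
Vt = flow × Ti = 1.0167 L/s × 0.55 s × 1000 mL/L = 559.19 mL.
R = (PIP − Pplat)/V̇ = (16.7 − 10.1) / 1.0167 = 6.6/1.0167 = 6.492 cmH2O·s/L.
C = Vt/(Pplat − PEEP) = 559.19 / (10.1 − 2) = 559.19/8.1 = 69.036 mL/cmH2O.
τ = R × C = 6.492 × 0.06904 L/cmH2O = 0.4482 s.
Fraction remaining = e^(−Te/τ) = e^(−0.45/0.4482) = 0.3664.
Trapped volume = 559.19 × 0.3664 = 204.89 mL.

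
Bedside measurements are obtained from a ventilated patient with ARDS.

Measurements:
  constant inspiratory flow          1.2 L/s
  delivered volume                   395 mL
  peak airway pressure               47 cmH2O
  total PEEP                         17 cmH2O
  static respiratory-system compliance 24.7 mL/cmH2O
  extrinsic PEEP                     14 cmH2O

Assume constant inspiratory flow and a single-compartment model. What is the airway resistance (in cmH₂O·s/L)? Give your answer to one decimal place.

11.7

Total PEEP = 17 cmH2O (set 14 + intrinsic 3); this is the baseline alveolar pressure.
Equation of motion (constant flow): PIP = Vt/C + R·V̇ + PEEP.
R·V̇ = PIP − Vt/C − PEEP = 47 − 395/24.7 − 17 = 47 − 15.992 − 17 = 14.008 cmH2O.
R = 14.008 / 1.2 = 11.673 cmH2O·s/L.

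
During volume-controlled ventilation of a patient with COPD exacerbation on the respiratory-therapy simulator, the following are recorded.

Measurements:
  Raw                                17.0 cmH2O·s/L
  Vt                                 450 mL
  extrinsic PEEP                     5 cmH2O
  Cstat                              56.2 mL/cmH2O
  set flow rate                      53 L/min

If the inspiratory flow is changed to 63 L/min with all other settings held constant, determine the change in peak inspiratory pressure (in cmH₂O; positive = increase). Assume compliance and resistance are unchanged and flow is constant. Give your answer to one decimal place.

Flow: 53 L/min ÷ 60 = 0.8833 L/s.
New flow: 63 L/min ÷ 60 = 1.05 L/s.
PIP = Vt/C + R·V̇ + PEEP (constant-flow equation of motion).
Only the resistive term changes: ΔPIP = R × ΔV̇ = 17.0 × (1.05 − 0.8833) = 17.0 × 0.1667 = 2.834 cmH2O.

2.8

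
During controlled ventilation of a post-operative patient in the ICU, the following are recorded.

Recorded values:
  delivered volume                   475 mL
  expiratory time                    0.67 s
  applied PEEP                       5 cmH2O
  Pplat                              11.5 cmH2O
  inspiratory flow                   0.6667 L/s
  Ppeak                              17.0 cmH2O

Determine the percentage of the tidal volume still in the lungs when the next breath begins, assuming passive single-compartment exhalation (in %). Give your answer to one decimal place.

32.9

R = (PIP − Pplat)/V̇ = (17.0 − 11.5) / 0.6667 = 5.5/0.6667 = 8.25 cmH2O·s/L.
C = Vt/(Pplat − PEEP) = 475.0 / (11.5 − 5) = 475.0/6.5 = 73.077 mL/cmH2O.
τ = R × C = 8.25 × 0.07308 L/cmH2O = 0.6029 s.
Fraction remaining at end-expiration = e^(−Te/τ) = e^(−0.67/0.6029) = 0.3291 → 32.91%.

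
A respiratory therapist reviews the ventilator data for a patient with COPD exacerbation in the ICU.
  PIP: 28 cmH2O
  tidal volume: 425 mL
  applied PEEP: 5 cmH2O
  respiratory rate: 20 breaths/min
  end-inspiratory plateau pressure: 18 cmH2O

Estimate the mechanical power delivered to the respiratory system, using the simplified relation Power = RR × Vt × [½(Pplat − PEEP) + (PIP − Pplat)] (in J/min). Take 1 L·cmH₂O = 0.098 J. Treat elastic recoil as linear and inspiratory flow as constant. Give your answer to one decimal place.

13.7

Per-breath work = Vt × [½(Pplat−PEEP) + (PIP−Pplat)] = 0.425 × [0.5×13.0 + 10.0] = 0.425 × 16.5 = 7.013 L·cmH2O.
Power = 20 × 7.013 = 140.26 L·cmH2O/min.
× 0.098 J/(L·cmH2O) → 13.745 J/min.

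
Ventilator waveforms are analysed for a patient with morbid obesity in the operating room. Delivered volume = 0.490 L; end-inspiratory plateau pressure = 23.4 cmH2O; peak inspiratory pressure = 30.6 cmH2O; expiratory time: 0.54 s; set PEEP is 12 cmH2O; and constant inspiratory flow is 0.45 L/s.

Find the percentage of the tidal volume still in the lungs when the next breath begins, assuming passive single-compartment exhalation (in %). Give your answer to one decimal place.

45.6

R = (PIP − Pplat)/V̇ = (30.6 − 23.4) / 0.45 = 7.2/0.45 = 16.0 cmH2O·s/L.
C = Vt/(Pplat − PEEP) = 490.0 / (23.4 − 12) = 490.0/11.4 = 42.982 mL/cmH2O.
τ = R × C = 16.0 × 0.04298 L/cmH2O = 0.6877 s.
Fraction remaining at end-expiration = e^(−Te/τ) = e^(−0.54/0.6877) = 0.456 → 45.6%.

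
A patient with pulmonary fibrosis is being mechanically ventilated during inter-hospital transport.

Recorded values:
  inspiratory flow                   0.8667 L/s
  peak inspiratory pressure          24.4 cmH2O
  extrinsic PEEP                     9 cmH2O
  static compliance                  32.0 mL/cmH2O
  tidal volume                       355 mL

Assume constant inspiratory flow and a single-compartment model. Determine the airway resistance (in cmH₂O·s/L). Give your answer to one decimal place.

Equation of motion (constant flow): PIP = Vt/C + R·V̇ + PEEP.
R·V̇ = PIP − Vt/C − PEEP = 24.4 − 355/32.0 − 9 = 24.4 − 11.094 − 9 = 4.306 cmH2O.
R = 4.306 / 0.8667 = 4.968 cmH2O·s/L.

5.0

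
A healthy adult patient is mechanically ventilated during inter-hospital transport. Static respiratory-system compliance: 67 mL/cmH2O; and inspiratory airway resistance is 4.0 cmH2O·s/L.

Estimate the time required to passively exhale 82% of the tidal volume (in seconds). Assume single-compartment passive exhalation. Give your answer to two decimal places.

τ = R × C = 4.0 × 67 mL/cmH2O = 4.0 × 0.067 L/cmH2O = 0.268 s.
Exhaled fraction f = 1 − e^(−t/τ) → t = −τ·ln(1 − f) = −0.268·ln(0.18) = 0.4596 s.

0.46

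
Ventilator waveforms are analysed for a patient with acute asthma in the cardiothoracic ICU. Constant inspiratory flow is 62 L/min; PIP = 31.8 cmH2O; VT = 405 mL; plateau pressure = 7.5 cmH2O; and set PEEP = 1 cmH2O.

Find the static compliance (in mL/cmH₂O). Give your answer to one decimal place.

Cstat = Vt / (Pplat − PEEP) = 405 / (7.5 − 1) = 405 / 6.5 = 62.308 mL/cmH2O.

62.3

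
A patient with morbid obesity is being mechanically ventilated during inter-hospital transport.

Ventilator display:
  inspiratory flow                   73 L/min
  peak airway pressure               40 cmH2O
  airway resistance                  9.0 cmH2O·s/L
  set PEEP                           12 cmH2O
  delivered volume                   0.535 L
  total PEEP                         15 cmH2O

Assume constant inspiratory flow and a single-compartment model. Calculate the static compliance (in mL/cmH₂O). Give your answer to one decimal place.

38.1

Flow: 73 L/min ÷ 60 = 1.2167 L/s.
Total PEEP = 15 cmH2O (set 12 + intrinsic 3); this is the baseline alveolar pressure.
Equation of motion (constant flow): PIP = Vt/C + R·V̇ + PEEP.
Vt/C = PIP − R·V̇ − PEEP = 40 − 9.0×1.2167 − 15 = 40 − 10.95 − 15 = 14.05 cmH2O.
C = Vt / 14.05 = 535 / 14.05 = 38.078 mL/cmH2O.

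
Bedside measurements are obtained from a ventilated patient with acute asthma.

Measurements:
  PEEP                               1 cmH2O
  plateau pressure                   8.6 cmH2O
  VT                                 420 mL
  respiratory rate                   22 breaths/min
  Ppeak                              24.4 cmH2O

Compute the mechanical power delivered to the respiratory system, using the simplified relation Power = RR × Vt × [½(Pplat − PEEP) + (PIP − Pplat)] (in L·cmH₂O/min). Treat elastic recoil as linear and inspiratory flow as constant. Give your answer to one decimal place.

Per-breath work = Vt × [½(Pplat−PEEP) + (PIP−Pplat)] = 0.420 × [0.5×7.6 + 15.8] = 0.420 × 19.6 = 8.232 L·cmH2O.
Power = 22 × 8.232 = 181.1 L·cmH2O/min.

181.1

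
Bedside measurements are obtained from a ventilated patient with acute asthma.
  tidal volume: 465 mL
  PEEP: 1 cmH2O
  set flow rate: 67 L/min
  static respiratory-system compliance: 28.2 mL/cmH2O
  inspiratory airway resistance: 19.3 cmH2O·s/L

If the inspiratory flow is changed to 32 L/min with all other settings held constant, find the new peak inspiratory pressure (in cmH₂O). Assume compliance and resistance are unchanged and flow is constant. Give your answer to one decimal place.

27.8

Flow: 67 L/min ÷ 60 = 1.1167 L/s.
New flow: 32 L/min ÷ 60 = 0.5333 L/s.
PIP = Vt/C + R·V̇ + PEEP (constant-flow equation of motion).
Only the resistive term changes: ΔPIP = R × ΔV̇ = 19.3 × (0.5333 − 1.1167) = 19.3 × -0.5834 = -11.26 cmH2O.
Original PIP = 465/28.2 + 19.3×1.1167 + 1 = 39.042 cmH2O; new PIP = 39.042 + (-11.26) = 27.782 cmH2O.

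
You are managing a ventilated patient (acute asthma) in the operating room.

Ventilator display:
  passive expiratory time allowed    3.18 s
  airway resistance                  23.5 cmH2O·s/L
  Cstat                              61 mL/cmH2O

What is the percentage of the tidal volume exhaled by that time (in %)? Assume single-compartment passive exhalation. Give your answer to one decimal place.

τ = R × C = 23.5 × 61 mL/cmH2O = 23.5 × 0.061 L/cmH2O = 1.434 s.
Passive exhalation: V(t)/V₀ = e^(−t/τ) = e^(−3.18/1.434) = 0.1089.
Fraction exhaled = 1 − 0.1089 = 0.8911 → 89.11%.

89.1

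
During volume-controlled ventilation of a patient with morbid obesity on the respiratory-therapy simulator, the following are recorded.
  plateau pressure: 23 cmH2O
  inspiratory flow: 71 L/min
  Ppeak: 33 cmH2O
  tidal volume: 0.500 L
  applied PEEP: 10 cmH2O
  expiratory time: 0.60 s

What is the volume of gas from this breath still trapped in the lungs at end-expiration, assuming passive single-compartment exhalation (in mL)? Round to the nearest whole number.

79

Flow: 71 L/min ÷ 60 = 1.1833 L/s.
R = (PIP − Pplat)/V̇ = (33 − 23) / 1.1833 = 10.0/1.1833 = 8.451 cmH2O·s/L.
C = Vt/(Pplat − PEEP) = 500.0 / (23 − 10) = 500.0/13.0 = 38.462 mL/cmH2O.
τ = R × C = 8.451 × 0.03846 L/cmH2O = 0.325 s.
Fraction remaining = e^(−Te/τ) = e^(−0.60/0.325) = 0.1578.
Trapped volume = 500.0 × 0.1578 = 78.9 mL.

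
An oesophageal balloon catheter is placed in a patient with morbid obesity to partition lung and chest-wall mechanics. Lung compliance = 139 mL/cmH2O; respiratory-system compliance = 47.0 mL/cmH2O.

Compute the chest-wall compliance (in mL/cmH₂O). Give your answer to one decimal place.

1/Ccw = 1/Crs − 1/CL.
1/Ccw = 1/47.0 − 1/139 = 0.01408.
Ccw = 71.023 mL/cmH2O.

71.0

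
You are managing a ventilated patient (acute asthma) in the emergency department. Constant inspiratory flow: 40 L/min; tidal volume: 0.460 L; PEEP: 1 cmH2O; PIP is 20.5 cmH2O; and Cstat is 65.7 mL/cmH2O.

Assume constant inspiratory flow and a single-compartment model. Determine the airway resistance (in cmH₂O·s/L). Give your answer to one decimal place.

Flow: 40 L/min ÷ 60 = 0.6667 L/s.
Equation of motion (constant flow): PIP = Vt/C + R·V̇ + PEEP.
R·V̇ = PIP − Vt/C − PEEP = 20.5 − 460/65.7 − 1 = 20.5 − 7.002 − 1 = 12.498 cmH2O.
R = 12.498 / 0.6667 = 18.746 cmH2O·s/L.

18.7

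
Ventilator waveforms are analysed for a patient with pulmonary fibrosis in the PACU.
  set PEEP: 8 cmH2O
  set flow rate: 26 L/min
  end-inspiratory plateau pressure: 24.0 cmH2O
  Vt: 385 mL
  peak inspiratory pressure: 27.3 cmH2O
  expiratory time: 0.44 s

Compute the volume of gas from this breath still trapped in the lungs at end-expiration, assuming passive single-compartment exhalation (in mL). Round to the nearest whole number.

Flow: 26 L/min ÷ 60 = 0.4333 L/s.
R = (PIP − Pplat)/V̇ = (27.3 − 24.0) / 0.4333 = 3.3/0.4333 = 7.616 cmH2O·s/L.
C = Vt/(Pplat − PEEP) = 385.0 / (24.0 − 8) = 385.0/16.0 = 24.063 mL/cmH2O.
τ = R × C = 7.616 × 0.02406 L/cmH2O = 0.1832 s.
Fraction remaining = e^(−Te/τ) = e^(−0.44/0.1832) = 0.09056.
Trapped volume = 385.0 × 0.09056 = 34.866 mL.

35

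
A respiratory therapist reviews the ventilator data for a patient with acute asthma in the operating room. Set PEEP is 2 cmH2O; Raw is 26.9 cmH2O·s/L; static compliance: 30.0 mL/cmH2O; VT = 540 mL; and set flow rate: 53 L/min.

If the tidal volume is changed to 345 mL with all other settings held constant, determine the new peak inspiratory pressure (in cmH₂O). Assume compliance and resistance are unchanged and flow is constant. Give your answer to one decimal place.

Flow: 53 L/min ÷ 60 = 0.8833 L/s.
PIP = Vt/C + R·V̇ + PEEP (constant-flow equation of motion).
Only the elastic term changes: ΔPIP = ΔVt / C = (345 − 540) / 30.0 = -6.5 cmH2O.
Original PIP = 540/30.0 + 26.9×0.8833 + 2 = 43.761 cmH2O; new PIP = 43.761 + (-6.5) = 37.261 cmH2O.

37.3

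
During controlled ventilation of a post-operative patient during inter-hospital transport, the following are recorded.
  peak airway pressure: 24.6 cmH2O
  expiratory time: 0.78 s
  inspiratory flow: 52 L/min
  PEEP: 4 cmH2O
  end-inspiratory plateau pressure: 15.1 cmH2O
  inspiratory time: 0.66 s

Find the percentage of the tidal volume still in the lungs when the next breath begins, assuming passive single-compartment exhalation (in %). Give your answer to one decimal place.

25.1

Flow: 52 L/min ÷ 60 = 0.8667 L/s.
Vt = flow × Ti = 0.8667 L/s × 0.66 s × 1000 mL/L = 572.02 mL.
R = (PIP − Pplat)/V̇ = (24.6 − 15.1) / 0.8667 = 9.5/0.8667 = 10.961 cmH2O·s/L.
C = Vt/(Pplat − PEEP) = 572.02 / (15.1 − 4) = 572.02/11.1 = 51.533 mL/cmH2O.
τ = R × C = 10.961 × 0.05153 L/cmH2O = 0.5648 s.
Fraction remaining at end-expiration = e^(−Te/τ) = e^(−0.78/0.5648) = 0.2513 → 25.13%.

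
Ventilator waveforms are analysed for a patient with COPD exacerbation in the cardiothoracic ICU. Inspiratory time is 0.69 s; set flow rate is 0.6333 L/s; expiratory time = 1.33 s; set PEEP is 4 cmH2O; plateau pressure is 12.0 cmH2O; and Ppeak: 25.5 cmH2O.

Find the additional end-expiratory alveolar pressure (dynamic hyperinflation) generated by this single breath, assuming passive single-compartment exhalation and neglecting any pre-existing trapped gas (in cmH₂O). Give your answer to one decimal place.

2.6

Vt = flow × Ti = 0.6333 L/s × 0.69 s × 1000 mL/L = 436.98 mL.
R = (PIP − Pplat)/V̇ = (25.5 − 12.0) / 0.6333 = 13.5/0.6333 = 21.317 cmH2O·s/L.
C = Vt/(Pplat − PEEP) = 436.98 / (12.0 − 4) = 436.98/8.0 = 54.623 mL/cmH2O.
τ = R × C = 21.317 × 0.05462 L/cmH2O = 1.164 s.
Fraction remaining = e^(−Te/τ) = e^(−1.33/1.164) = 0.319; trapped volume = 436.98 × 0.319 = 139.4 mL.
Additional alveolar pressure from trapping ≈ V_trapped / C = 139.4 / 54.623 = 2.552 cmH2O.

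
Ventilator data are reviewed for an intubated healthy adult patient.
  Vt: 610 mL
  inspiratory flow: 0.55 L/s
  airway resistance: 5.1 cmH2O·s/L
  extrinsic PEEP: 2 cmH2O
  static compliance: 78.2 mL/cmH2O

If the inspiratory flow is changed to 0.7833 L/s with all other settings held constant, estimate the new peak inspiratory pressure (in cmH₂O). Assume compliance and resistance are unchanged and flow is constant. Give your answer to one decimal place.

13.8

PIP = Vt/C + R·V̇ + PEEP (constant-flow equation of motion).
Only the resistive term changes: ΔPIP = R × ΔV̇ = 5.1 × (0.7833 − 0.55) = 5.1 × 0.2333 = 1.19 cmH2O.
Original PIP = 610/78.2 + 5.1×0.55 + 2 = 12.606 cmH2O; new PIP = 12.606 + (1.19) = 13.796 cmH2O.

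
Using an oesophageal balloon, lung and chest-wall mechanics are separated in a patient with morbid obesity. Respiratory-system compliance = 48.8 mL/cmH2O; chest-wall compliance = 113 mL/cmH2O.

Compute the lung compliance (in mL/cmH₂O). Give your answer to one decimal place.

1/CL = 1/Crs − 1/Ccw.
1/CL = 1/48.8 − 1/113 = 0.01164.
CL = 85.911 mL/cmH2O.

85.9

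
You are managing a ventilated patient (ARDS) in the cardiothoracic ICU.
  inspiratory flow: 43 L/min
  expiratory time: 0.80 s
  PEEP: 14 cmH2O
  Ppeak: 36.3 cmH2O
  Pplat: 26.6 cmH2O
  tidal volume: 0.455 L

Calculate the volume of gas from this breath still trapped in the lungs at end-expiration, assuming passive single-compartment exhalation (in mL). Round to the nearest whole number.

Flow: 43 L/min ÷ 60 = 0.7167 L/s.
R = (PIP − Pplat)/V̇ = (36.3 − 26.6) / 0.7167 = 9.7/0.7167 = 13.534 cmH2O·s/L.
C = Vt/(Pplat − PEEP) = 455.0 / (26.6 − 14) = 455.0/12.6 = 36.111 mL/cmH2O.
τ = R × C = 13.534 × 0.03611 L/cmH2O = 0.4887 s.
Fraction remaining = e^(−Te/τ) = e^(−0.80/0.4887) = 0.1946.
Trapped volume = 455.0 × 0.1946 = 88.543 mL.

89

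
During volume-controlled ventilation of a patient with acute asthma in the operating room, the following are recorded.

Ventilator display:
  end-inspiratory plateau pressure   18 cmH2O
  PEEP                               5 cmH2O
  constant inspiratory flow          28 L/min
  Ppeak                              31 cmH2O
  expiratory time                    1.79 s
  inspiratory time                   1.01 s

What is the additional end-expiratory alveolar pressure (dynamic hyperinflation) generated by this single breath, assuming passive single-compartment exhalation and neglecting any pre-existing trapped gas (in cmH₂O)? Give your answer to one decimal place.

Flow: 28 L/min ÷ 60 = 0.4667 L/s.
Vt = flow × Ti = 0.4667 L/s × 1.01 s × 1000 mL/L = 471.37 mL.
R = (PIP − Pplat)/V̇ = (31 − 18) / 0.4667 = 13.0/0.4667 = 27.855 cmH2O·s/L.
C = Vt/(Pplat − PEEP) = 471.37 / (18 − 5) = 471.37/13.0 = 36.259 mL/cmH2O.
τ = R × C = 27.855 × 0.03626 L/cmH2O = 1.01 s.
Fraction remaining = e^(−Te/τ) = e^(−1.79/1.01) = 0.1699; trapped volume = 471.37 × 0.1699 = 80.086 mL.
Additional alveolar pressure from trapping ≈ V_trapped / C = 80.086 / 36.259 = 2.209 cmH2O.

2.2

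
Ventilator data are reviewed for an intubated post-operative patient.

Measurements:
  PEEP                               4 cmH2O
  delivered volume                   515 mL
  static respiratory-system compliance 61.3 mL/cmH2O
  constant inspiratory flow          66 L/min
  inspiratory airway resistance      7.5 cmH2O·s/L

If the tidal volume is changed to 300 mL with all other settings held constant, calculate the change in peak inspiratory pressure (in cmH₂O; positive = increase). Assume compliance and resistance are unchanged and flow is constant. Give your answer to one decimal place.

-3.5

PIP = Vt/C + R·V̇ + PEEP (constant-flow equation of motion).
Only the elastic term changes: ΔPIP = ΔVt / C = (300 − 515) / 61.3 = -3.507 cmH2O.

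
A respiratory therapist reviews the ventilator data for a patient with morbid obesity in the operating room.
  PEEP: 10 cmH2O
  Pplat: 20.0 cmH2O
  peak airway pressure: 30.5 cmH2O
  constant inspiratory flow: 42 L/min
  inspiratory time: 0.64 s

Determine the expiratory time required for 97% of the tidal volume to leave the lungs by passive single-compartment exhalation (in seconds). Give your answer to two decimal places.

2.36

Flow: 42 L/min ÷ 60 = 0.7 L/s.
Vt = flow × Ti = 0.7 L/s × 0.64 s × 1000 mL/L = 448.0 mL.
R = (PIP − Pplat)/V̇ = (30.5 − 20.0) / 0.7 = 10.5/0.7 = 15.0 cmH2O·s/L.
C = Vt/(Pplat − PEEP) = 448.0 / (20.0 − 10) = 448.0/10.0 = 44.8 mL/cmH2O.
τ = R × C = 15.0 × 0.0448 L/cmH2O = 0.672 s.
t = −τ·ln(1 − 0.97) = −0.672·ln(0.03) = 2.356 s.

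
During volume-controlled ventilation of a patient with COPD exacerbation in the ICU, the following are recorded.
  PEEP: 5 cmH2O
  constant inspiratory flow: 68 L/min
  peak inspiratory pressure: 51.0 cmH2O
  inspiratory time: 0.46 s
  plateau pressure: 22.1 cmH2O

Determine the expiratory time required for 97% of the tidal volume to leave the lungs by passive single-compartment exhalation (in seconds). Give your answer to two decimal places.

Flow: 68 L/min ÷ 60 = 1.1333 L/s.
Vt = flow × Ti = 1.1333 L/s × 0.46 s × 1000 mL/L = 521.32 mL.
R = (PIP − Pplat)/V̇ = (51.0 − 22.1) / 1.1333 = 28.9/1.1333 = 25.501 cmH2O·s/L.
C = Vt/(Pplat − PEEP) = 521.32 / (22.1 − 5) = 521.32/17.1 = 30.487 mL/cmH2O.
τ = R × C = 25.501 × 0.03049 L/cmH2O = 0.7775 s.
t = −τ·ln(1 − 0.97) = −0.7775·ln(0.03) = 2.726 s.

2.73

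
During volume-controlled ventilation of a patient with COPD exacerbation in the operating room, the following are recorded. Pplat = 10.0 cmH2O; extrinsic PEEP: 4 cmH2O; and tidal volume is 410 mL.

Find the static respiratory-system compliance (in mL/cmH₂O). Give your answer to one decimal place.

68.3

Cstat = Vt / (Pplat − PEEP) = 410 / (10.0 − 4) = 410 / 6.0 = 68.333 mL/cmH2O.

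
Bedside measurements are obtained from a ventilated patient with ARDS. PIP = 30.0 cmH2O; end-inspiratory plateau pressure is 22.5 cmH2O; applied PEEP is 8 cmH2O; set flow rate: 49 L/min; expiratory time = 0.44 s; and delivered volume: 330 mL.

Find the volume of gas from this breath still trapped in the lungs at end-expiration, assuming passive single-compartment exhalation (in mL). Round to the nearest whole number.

40

Flow: 49 L/min ÷ 60 = 0.8167 L/s.
R = (PIP − Pplat)/V̇ = (30.0 − 22.5) / 0.8167 = 7.5/0.8167 = 9.183 cmH2O·s/L.
C = Vt/(Pplat − PEEP) = 330.0 / (22.5 − 8) = 330.0/14.5 = 22.759 mL/cmH2O.
τ = R × C = 9.183 × 0.02276 L/cmH2O = 0.209 s.
Fraction remaining = e^(−Te/τ) = e^(−0.44/0.209) = 0.1218.
Trapped volume = 330.0 × 0.1218 = 40.194 mL.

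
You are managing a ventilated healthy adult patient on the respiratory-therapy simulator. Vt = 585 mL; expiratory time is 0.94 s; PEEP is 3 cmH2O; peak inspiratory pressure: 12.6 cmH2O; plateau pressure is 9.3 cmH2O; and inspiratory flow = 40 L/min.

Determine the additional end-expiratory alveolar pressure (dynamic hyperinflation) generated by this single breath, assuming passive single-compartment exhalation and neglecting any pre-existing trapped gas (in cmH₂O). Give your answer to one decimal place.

Flow: 40 L/min ÷ 60 = 0.6667 L/s.
R = (PIP − Pplat)/V̇ = (12.6 − 9.3) / 0.6667 = 3.3/0.6667 = 4.95 cmH2O·s/L.
C = Vt/(Pplat − PEEP) = 585.0 / (9.3 − 3) = 585.0/6.3 = 92.857 mL/cmH2O.
τ = R × C = 4.95 × 0.09286 L/cmH2O = 0.4597 s.
Fraction remaining = e^(−Te/τ) = e^(−0.94/0.4597) = 0.1294; trapped volume = 585.0 × 0.1294 = 75.699 mL.
Additional alveolar pressure from trapping ≈ V_trapped / C = 75.699 / 92.857 = 0.8152 cmH2O.

0.8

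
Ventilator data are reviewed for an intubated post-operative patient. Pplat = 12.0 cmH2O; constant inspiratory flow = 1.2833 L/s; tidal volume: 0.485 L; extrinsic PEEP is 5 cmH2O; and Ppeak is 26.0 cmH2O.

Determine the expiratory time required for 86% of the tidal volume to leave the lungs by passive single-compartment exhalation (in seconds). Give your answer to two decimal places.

R = (PIP − Pplat)/V̇ = (26.0 − 12.0) / 1.2833 = 14.0/1.2833 = 10.909 cmH2O·s/L.
C = Vt/(Pplat − PEEP) = 485.0 / (12.0 − 5) = 485.0/7.0 = 69.286 mL/cmH2O.
τ = R × C = 10.909 × 0.06929 L/cmH2O = 0.7559 s.
t = −τ·ln(1 − 0.86) = −0.7559·ln(0.14) = 1.486 s.

1.49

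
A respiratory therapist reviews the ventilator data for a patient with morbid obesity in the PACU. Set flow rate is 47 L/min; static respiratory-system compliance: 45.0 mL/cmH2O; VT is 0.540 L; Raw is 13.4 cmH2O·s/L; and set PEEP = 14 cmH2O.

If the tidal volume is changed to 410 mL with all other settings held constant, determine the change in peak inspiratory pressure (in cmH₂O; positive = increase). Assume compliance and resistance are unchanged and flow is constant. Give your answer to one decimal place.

-2.9

PIP = Vt/C + R·V̇ + PEEP (constant-flow equation of motion).
Only the elastic term changes: ΔPIP = ΔVt / C = (410 − 540) / 45.0 = -2.889 cmH2O.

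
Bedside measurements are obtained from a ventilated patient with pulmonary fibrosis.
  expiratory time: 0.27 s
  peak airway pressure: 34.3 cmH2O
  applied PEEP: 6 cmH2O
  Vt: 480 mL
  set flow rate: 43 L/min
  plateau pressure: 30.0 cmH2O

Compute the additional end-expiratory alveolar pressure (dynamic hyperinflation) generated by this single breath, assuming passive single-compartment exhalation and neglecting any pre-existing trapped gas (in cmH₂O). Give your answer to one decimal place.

Flow: 43 L/min ÷ 60 = 0.7167 L/s.
R = (PIP − Pplat)/V̇ = (34.3 − 30.0) / 0.7167 = 4.3/0.7167 = 6.0 cmH2O·s/L.
C = Vt/(Pplat − PEEP) = 480.0 / (30.0 − 6) = 480.0/24.0 = 20.0 mL/cmH2O.
τ = R × C = 6.0 × 0.02 L/cmH2O = 0.12 s.
Fraction remaining = e^(−Te/τ) = e^(−0.27/0.12) = 0.1054; trapped volume = 480.0 × 0.1054 = 50.592 mL.
Additional alveolar pressure from trapping ≈ V_trapped / C = 50.592 / 20.0 = 2.53 cmH2O.

2.5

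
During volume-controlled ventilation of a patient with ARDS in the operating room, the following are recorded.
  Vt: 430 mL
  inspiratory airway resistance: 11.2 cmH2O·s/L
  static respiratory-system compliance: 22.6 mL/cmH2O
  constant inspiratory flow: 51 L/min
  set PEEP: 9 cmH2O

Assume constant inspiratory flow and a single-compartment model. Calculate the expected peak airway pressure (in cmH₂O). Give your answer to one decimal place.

Flow: 51 L/min ÷ 60 = 0.85 L/s.
Equation of motion (constant flow): PIP = Vt/C + R·V̇ + PEEP.
PIP = 430/22.6 + 11.2×0.85 + 9 = 19.027 + 9.52 + 9 = 37.547 cmH2O.

37.5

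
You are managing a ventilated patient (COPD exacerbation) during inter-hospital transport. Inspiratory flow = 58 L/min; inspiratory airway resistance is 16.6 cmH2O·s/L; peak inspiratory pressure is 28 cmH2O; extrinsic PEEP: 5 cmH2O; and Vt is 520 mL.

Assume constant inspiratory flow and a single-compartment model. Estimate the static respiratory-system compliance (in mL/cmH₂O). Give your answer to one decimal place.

Flow: 58 L/min ÷ 60 = 0.9667 L/s.
Equation of motion (constant flow): PIP = Vt/C + R·V̇ + PEEP.
Vt/C = PIP − R·V̇ − PEEP = 28 − 16.6×0.9667 − 5 = 28 − 16.047 − 5 = 6.953 cmH2O.
C = Vt / 6.953 = 520 / 6.953 = 74.788 mL/cmH2O.

74.8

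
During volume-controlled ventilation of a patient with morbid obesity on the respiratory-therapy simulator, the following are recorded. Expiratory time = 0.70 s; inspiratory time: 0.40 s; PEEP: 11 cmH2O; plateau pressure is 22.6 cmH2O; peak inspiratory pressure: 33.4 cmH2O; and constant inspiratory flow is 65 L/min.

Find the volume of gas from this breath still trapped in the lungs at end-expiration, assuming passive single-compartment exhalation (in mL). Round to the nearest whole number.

66

Flow: 65 L/min ÷ 60 = 1.0833 L/s.
Vt = flow × Ti = 1.0833 L/s × 0.40 s × 1000 mL/L = 433.32 mL.
R = (PIP − Pplat)/V̇ = (33.4 − 22.6) / 1.0833 = 10.8/1.0833 = 9.97 cmH2O·s/L.
C = Vt/(Pplat − PEEP) = 433.32 / (22.6 − 11) = 433.32/11.6 = 37.355 mL/cmH2O.
τ = R × C = 9.97 × 0.03736 L/cmH2O = 0.3725 s.
Fraction remaining = e^(−Te/τ) = e^(−0.70/0.3725) = 0.1527.
Trapped volume = 433.32 × 0.1527 = 66.168 mL.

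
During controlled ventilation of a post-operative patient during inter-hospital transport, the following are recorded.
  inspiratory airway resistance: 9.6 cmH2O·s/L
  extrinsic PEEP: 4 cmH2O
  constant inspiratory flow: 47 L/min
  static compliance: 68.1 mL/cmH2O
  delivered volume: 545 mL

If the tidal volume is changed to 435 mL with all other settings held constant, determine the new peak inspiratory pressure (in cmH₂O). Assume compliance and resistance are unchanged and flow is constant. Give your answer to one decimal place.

17.9

Flow: 47 L/min ÷ 60 = 0.7833 L/s.
PIP = Vt/C + R·V̇ + PEEP (constant-flow equation of motion).
Only the elastic term changes: ΔPIP = ΔVt / C = (435 − 545) / 68.1 = -1.615 cmH2O.
Original PIP = 545/68.1 + 9.6×0.7833 + 4 = 19.523 cmH2O; new PIP = 19.523 + (-1.615) = 17.908 cmH2O.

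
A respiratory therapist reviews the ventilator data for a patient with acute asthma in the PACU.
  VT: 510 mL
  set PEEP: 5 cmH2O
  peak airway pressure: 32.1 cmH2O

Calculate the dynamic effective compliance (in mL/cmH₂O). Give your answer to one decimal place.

18.8

Dynamic compliance = Vt / (PIP − PEEP) = 510 / (32.1 − 5) = 510 / 27.1 = 18.819 mL/cmH2O.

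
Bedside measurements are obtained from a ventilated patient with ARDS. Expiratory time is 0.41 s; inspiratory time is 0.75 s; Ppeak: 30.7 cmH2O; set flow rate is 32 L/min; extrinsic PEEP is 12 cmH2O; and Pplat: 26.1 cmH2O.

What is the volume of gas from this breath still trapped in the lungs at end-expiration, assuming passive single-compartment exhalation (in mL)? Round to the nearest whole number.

Flow: 32 L/min ÷ 60 = 0.5333 L/s.
Vt = flow × Ti = 0.5333 L/s × 0.75 s × 1000 mL/L = 399.98 mL.
R = (PIP − Pplat)/V̇ = (30.7 − 26.1) / 0.5333 = 4.6/0.5333 = 8.626 cmH2O·s/L.
C = Vt/(Pplat − PEEP) = 399.98 / (26.1 − 12) = 399.98/14.1 = 28.367 mL/cmH2O.
τ = R × C = 8.626 × 0.02837 L/cmH2O = 0.2447 s.
Fraction remaining = e^(−Te/τ) = e^(−0.41/0.2447) = 0.1872.
Trapped volume = 399.98 × 0.1872 = 74.876 mL.

75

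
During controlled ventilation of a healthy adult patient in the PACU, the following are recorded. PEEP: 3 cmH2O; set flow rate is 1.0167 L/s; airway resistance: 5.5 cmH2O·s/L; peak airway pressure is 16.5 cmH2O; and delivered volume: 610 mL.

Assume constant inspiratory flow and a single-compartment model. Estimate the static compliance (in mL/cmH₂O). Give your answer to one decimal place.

77.1

Equation of motion (constant flow): PIP = Vt/C + R·V̇ + PEEP.
Vt/C = PIP − R·V̇ − PEEP = 16.5 − 5.5×1.0167 − 3 = 16.5 − 5.592 − 3 = 7.908 cmH2O.
C = Vt / 7.908 = 610 / 7.908 = 77.137 mL/cmH2O.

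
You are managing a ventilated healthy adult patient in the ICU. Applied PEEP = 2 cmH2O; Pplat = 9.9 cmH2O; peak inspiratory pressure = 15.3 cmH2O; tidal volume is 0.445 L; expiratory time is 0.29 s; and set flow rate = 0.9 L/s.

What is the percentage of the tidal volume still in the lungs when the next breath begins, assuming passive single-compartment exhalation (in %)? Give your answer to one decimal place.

42.4

R = (PIP − Pplat)/V̇ = (15.3 − 9.9) / 0.9 = 5.4/0.9 = 6.0 cmH2O·s/L.
C = Vt/(Pplat − PEEP) = 445.0 / (9.9 − 2) = 445.0/7.9 = 56.329 mL/cmH2O.
τ = R × C = 6.0 × 0.05633 L/cmH2O = 0.338 s.
Fraction remaining at end-expiration = e^(−Te/τ) = e^(−0.29/0.338) = 0.424 → 42.4%.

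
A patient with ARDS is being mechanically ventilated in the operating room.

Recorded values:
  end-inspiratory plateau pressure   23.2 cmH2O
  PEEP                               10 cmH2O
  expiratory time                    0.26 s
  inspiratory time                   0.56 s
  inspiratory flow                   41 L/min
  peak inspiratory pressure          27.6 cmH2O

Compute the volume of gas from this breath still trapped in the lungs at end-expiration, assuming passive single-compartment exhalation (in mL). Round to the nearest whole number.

Flow: 41 L/min ÷ 60 = 0.6833 L/s.
Vt = flow × Ti = 0.6833 L/s × 0.56 s × 1000 mL/L = 382.65 mL.
R = (PIP − Pplat)/V̇ = (27.6 − 23.2) / 0.6833 = 4.4/0.6833 = 6.439 cmH2O·s/L.
C = Vt/(Pplat − PEEP) = 382.65 / (23.2 − 10) = 382.65/13.2 = 28.989 mL/cmH2O.
τ = R × C = 6.439 × 0.02899 L/cmH2O = 0.1867 s.
Fraction remaining = e^(−Te/τ) = e^(−0.26/0.1867) = 0.2484.
Trapped volume = 382.65 × 0.2484 = 95.05 mL.

95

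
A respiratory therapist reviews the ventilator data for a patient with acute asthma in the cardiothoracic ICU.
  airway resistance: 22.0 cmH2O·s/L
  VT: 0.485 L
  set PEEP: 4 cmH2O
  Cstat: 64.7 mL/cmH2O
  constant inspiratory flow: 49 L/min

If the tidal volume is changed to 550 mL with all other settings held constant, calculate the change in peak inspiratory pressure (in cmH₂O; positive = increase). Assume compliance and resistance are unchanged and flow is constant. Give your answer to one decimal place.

1.0

PIP = Vt/C + R·V̇ + PEEP (constant-flow equation of motion).
Only the elastic term changes: ΔPIP = ΔVt / C = (550 − 485) / 64.7 = 1.005 cmH2O.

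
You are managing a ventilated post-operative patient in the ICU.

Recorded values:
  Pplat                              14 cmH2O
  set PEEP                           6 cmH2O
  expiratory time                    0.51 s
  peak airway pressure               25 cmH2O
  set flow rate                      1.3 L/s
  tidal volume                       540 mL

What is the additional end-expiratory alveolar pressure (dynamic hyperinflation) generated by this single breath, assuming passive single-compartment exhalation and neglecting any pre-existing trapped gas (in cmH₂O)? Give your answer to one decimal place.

3.3

R = (PIP − Pplat)/V̇ = (25 − 14) / 1.3 = 11.0/1.3 = 8.462 cmH2O·s/L.
C = Vt/(Pplat − PEEP) = 540.0 / (14 − 6) = 540.0/8.0 = 67.5 mL/cmH2O.
τ = R × C = 8.462 × 0.0675 L/cmH2O = 0.5712 s.
Fraction remaining = e^(−Te/τ) = e^(−0.51/0.5712) = 0.4095; trapped volume = 540.0 × 0.4095 = 221.13 mL.
Additional alveolar pressure from trapping ≈ V_trapped / C = 221.13 / 67.5 = 3.276 cmH2O.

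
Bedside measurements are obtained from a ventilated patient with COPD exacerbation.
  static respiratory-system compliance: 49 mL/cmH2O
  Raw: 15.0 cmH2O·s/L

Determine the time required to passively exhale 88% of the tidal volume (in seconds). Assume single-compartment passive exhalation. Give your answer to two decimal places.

1.56

τ = R × C = 15.0 × 49 mL/cmH2O = 15.0 × 0.049 L/cmH2O = 0.735 s.
Exhaled fraction f = 1 − e^(−t/τ) → t = −τ·ln(1 − f) = −0.735·ln(0.12) = 1.558 s.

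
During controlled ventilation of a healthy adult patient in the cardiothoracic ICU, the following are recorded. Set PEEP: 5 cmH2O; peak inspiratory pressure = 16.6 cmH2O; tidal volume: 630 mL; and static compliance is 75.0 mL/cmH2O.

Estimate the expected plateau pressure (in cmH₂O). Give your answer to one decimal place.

13.4

Pplat = PEEP + Vt / Cstat = 5 + 630 / 75.0 = 5 + 8.4 = 13.4 cmH2O.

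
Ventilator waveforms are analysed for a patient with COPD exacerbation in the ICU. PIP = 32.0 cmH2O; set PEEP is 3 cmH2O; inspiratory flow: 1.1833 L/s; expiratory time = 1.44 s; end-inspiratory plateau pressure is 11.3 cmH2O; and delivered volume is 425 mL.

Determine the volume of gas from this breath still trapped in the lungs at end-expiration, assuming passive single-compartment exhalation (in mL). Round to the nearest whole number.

85

R = (PIP − Pplat)/V̇ = (32.0 − 11.3) / 1.1833 = 20.7/1.1833 = 17.493 cmH2O·s/L.
C = Vt/(Pplat − PEEP) = 425.0 / (11.3 − 3) = 425.0/8.3 = 51.205 mL/cmH2O.
τ = R × C = 17.493 × 0.05121 L/cmH2O = 0.8958 s.
Fraction remaining = e^(−Te/τ) = e^(−1.44/0.8958) = 0.2004.
Trapped volume = 425.0 × 0.2004 = 85.17 mL.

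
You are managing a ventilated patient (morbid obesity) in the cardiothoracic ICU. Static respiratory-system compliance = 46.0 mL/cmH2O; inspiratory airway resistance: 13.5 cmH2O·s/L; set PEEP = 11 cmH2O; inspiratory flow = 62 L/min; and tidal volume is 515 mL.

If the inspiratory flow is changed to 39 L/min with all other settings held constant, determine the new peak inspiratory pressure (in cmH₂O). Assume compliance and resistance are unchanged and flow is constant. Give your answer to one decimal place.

Flow: 62 L/min ÷ 60 = 1.0333 L/s.
New flow: 39 L/min ÷ 60 = 0.65 L/s.
PIP = Vt/C + R·V̇ + PEEP (constant-flow equation of motion).
Only the resistive term changes: ΔPIP = R × ΔV̇ = 13.5 × (0.65 − 1.0333) = 13.5 × -0.3833 = -5.175 cmH2O.
Original PIP = 515/46.0 + 13.5×1.0333 + 11 = 36.145 cmH2O; new PIP = 36.145 + (-5.175) = 30.97 cmH2O.

31.0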